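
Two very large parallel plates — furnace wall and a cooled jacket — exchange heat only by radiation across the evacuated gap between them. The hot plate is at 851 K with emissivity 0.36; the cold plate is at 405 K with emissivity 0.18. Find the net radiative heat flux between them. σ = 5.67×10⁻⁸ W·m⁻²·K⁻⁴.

For two infinite grey parallel plates, q = σ(T₁⁴ − T₂⁴)/(1/ε₁ + 1/ε₂ − 1).
T₁⁴ − T₂⁴ = 5.245×10¹¹ − 2.690×10¹⁰ = 4.976×10¹¹ K⁴.
1/ε₁ + 1/ε₂ − 1 = 2.778 + 5.556 − 1 = 7.333.
q = 5.67×10⁻⁸ × 4.976×10¹¹ / 7.333.

q ≈ 3850 W/m²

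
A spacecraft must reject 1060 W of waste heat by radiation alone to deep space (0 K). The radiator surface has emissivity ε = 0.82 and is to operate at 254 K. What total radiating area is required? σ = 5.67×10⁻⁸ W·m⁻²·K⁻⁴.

P = εσA T⁴ ⇒ A = P/(εσT⁴).
T⁴ = 4.162×10⁹ K⁴.
A = 1060/(0.82 × 5.67×10⁻⁸ × 4.162×10⁹).

A ≈ 5.48 m²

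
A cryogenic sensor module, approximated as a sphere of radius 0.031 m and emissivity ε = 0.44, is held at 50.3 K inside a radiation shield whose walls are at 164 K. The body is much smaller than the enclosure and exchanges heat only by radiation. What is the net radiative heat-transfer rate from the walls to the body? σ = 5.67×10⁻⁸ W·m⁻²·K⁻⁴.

For a small grey body in a large enclosure: P_net = εσA(T_body⁴ − T_wall⁴).
A = 4πr² = 0.01208 m²; T_body⁴ − T_wall⁴ = 6.401×10⁶ − 7.234×10⁸ = -7.170×10⁸ K⁴.
|P_net| = 0.44·5.67×10⁻⁸·0.01208·7.170×10⁸.

P_net ≈ 0.216 W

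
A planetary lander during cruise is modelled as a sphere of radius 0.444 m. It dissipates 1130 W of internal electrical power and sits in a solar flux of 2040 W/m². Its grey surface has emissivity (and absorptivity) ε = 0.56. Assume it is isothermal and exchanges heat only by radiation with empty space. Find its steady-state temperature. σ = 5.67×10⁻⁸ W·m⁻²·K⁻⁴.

At steady state, absorbed solar power + internal power = radiated power.
Absorbed: α·S·A_cross = 0.56·2040·0.6193 = 707.5 W (cross-section πr²).
Total input = 707.5 + 1130 = 1838 W.
Radiated: εσ·A_surf·T⁴ with A_surf = 4πr² = 2.477 m².
T⁴ = 1838/(0.56·5.67×10⁻⁸·2.477) = 2.336×10¹⁰ K⁴.

T ≈ 391 K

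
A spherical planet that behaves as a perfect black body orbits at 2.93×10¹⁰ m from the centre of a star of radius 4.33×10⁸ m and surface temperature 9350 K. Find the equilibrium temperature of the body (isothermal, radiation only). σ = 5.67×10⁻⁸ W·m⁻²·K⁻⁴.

The star's surface emits σT_*⁴; at distance d the flux is S = σT_*⁴(R_*/d)².
S = 5.67×10⁻⁸·(9350)⁴·(4.33×10⁸/2.93×10¹⁰)² = 94640 W/m².
For an isothermal sphere T⁴ = (1−a)S/(4σ) = 4.173×10¹¹ K⁴.

T ≈ 804 K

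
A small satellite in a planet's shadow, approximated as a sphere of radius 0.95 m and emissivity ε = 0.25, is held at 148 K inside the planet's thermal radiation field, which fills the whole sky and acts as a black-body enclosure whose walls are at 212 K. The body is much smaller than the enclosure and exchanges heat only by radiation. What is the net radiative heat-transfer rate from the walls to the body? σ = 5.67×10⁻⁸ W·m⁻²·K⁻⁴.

For a small grey body in a large enclosure: P_net = εσA(T_body⁴ − T_wall⁴).
A = 4πr² = 11.34 m²; T_body⁴ − T_wall⁴ = 4.798×10⁸ − 2.020×10⁹ = -1.540×10⁹ K⁴.
|P_net| = 0.25·5.67×10⁻⁸·11.34·1.540×10⁹.

P_net ≈ 248 W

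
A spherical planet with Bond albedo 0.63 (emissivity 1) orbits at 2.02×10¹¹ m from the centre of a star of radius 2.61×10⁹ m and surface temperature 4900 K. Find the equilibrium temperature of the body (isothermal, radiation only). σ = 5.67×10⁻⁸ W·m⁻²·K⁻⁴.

T ≈ 307 K

The star's surface emits σT_*⁴; at distance d the flux is S = σT_*⁴(R_*/d)².
S = 5.67×10⁻⁸·(4900)⁴·(2.61×10⁹/2.02×10¹¹)² = 5457 W/m².
For an isothermal sphere T⁴ = (1−a)S/(4σ) = 8.902×10⁹ K⁴.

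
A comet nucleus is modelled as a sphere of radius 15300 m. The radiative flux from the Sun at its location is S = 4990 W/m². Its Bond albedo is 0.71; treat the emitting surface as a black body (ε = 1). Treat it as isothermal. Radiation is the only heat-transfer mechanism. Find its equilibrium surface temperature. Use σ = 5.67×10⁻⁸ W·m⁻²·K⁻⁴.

T ≈ 283 K

At equilibrium, absorbed power = emitted power.
Absorbing cross-section = πr² = 7.354×10⁸ m²; emitting surface = 4πr² = 2.942×10⁹ m² (ratio 4).
(1−a)S·A_cross = εσ·A_surf·T⁴  ⇒  T⁴ = (1−a)S/(4σ).
T⁴ = 0.290·4990/(4·5.67×10⁻⁸) = 6.381×10⁹ K⁴.
T = (6.381×10⁹)^(1/4).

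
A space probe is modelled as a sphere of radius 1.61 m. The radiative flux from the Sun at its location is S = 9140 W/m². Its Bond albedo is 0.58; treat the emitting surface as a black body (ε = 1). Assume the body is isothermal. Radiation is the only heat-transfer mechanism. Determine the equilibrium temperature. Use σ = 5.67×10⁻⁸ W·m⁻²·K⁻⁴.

T ≈ 361 K

At equilibrium, absorbed power = emitted power.
Absorbing cross-section = πr² = 8.143 m²; emitting surface = 4πr² = 32.57 m² (ratio 4).
(1−a)S·A_cross = εσ·A_surf·T⁴  ⇒  T⁴ = (1−a)S/(4σ).
T⁴ = 0.420·9140/(4·5.67×10⁻⁸) = 1.693×10¹⁰ K⁴.
T = (1.693×10¹⁰)^(1/4).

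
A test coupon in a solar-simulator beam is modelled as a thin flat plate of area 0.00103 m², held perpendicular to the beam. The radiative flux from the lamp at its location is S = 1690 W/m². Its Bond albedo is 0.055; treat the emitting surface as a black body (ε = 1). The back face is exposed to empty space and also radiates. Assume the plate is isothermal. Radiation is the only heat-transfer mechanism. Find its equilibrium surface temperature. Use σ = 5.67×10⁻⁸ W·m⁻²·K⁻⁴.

T ≈ 344 K

At equilibrium, absorbed power = emitted power.
Absorbing cross-section = A = 0.001030 m²; emitting surface = 2A = 0.002060 m² (ratio 2).
(1−a)S·A_cross = εσ·A_surf·T⁴  ⇒  T⁴ = (1−a)S/(2σ).
T⁴ = 0.945·1690/(2·5.67×10⁻⁸) = 1.408×10¹⁰ K⁴.
T = (1.408×10¹⁰)^(1/4).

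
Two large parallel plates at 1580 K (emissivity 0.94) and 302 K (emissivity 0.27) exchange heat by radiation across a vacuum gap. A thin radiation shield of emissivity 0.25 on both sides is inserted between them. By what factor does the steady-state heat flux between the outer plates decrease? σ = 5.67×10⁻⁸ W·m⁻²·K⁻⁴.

factor ≈ 2.86

Without shield: q₀ = σΔ(T⁴)/(1/ε₁+1/ε₂−1) with denominator 3.768.
With shield the two gaps are in series; the resistances add: (1/ε₁+1/ε_s−1)+(1/ε_s+1/ε₂−1) = 4.064+6.704 = 10.77.
Heat-flux ratio q₀/q = 10.77/3.768.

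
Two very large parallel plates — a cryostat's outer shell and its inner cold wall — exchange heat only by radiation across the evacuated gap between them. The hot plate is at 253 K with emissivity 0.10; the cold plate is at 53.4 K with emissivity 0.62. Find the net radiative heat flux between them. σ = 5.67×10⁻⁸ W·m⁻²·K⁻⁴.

For two infinite grey parallel plates, q = σ(T₁⁴ − T₂⁴)/(1/ε₁ + 1/ε₂ − 1).
T₁⁴ − T₂⁴ = 4.097×10⁹ − 8.131×10⁶ = 4.089×10⁹ K⁴.
1/ε₁ + 1/ε₂ − 1 = 10.00 + 1.613 − 1 = 10.61.
q = 5.67×10⁻⁸ × 4.089×10⁹ / 10.61.

q ≈ 21.8 W/m²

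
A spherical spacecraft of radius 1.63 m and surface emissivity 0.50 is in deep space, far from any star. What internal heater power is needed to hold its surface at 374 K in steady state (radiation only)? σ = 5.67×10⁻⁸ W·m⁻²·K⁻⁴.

P = εσ·4πr²·T⁴.
4πr² = 33.39 m²; T⁴ = 1.957×10¹⁰ K⁴.
P = 0.50·5.67×10⁻⁸·33.39·1.957×10¹⁰.

P ≈ 18500 W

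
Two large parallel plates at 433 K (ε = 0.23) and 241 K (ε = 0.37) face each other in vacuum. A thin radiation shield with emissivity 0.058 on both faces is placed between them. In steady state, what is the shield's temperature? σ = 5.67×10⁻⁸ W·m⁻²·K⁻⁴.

In steady state the net flux on the hot side equals that on the cold side.
σ(T₁⁴−T_s⁴)/D₁ = σ(T_s⁴−T₂⁴)/D₂, with D₁ = 1/ε₁+1/ε_s−1 = 20.59, D₂ = 1/ε_s+1/ε₂−1 = 18.94.
Solve for T_s⁴: T_s⁴ = (D₂·T₁⁴ + D₁·T₂⁴)/(D₁+D₂) = 1.860×10¹⁰ K⁴.

T_s ≈ 369 K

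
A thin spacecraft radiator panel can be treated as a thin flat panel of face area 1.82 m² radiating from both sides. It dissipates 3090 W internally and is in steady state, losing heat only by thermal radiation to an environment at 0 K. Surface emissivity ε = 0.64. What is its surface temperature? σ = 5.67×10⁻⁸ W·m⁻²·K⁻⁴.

T ≈ 391 K

Steady state: internal power = radiated power, P = εσA T⁴.
Radiating area A = 2·1.82 = 3.640 m².
T⁴ = P/(εσA) = 3090/(0.64·5.67×10⁻⁸·3.640) = 2.339×10¹⁰ K⁴.
T = (2.339×10¹⁰)^(1/4).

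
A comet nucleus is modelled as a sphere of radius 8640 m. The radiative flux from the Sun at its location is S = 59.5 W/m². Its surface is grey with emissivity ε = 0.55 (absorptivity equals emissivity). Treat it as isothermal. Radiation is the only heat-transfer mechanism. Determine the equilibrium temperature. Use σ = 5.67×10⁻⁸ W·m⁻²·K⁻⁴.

T ≈ 127 K

At equilibrium, absorbed power = emitted power.
Absorbing cross-section = πr² = 2.345×10⁸ m²; emitting surface = 4πr² = 9.381×10⁸ m² (ratio 4).
εS·A_cross = εσ·A_surf·T⁴  ⇒  T⁴ = S/(4σ)   (ε cancels).
T⁴ = 59.5/(4·5.67×10⁻⁸) = 2.623×10⁸ K⁴.
T = (2.623×10⁸)^(1/4).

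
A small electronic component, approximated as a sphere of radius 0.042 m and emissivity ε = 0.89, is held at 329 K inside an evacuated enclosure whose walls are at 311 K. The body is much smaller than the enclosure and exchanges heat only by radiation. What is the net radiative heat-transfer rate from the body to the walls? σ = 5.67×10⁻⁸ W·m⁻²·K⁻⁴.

P_net ≈ 2.64 W

For a small grey body in a large enclosure: P_net = εσA(T_body⁴ − T_wall⁴).
A = 4πr² = 0.02217 m²; T_body⁴ − T_wall⁴ = 1.172×10¹⁰ − 9.355×10⁹ = 2.361×10⁹ K⁴.
|P_net| = 0.89·5.67×10⁻⁸·0.02217·2.361×10⁹.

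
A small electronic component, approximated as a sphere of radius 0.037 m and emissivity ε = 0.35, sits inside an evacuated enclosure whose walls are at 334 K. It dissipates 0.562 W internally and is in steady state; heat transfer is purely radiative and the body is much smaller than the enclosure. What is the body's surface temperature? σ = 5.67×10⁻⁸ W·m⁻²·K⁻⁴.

For a small grey body in a large enclosure, net radiated power = εσA(T⁴ − T_w⁴).
Steady state: P = εσA(T⁴ − T_w⁴) with A = 4πr² = 0.01720 m².
T⁴ = P/(εσA) + T_w⁴ = 0.562/(0.35·5.67×10⁻⁸·0.01720) + (334)⁴
    = 1.646×10⁹ + 1.244×10¹⁰ = 1.409×10¹⁰ K⁴.

T ≈ 345 K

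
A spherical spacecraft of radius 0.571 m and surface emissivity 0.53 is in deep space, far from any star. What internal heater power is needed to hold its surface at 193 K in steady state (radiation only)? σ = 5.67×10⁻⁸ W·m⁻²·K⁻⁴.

P ≈ 171 W

P = εσ·4πr²·T⁴.
4πr² = 4.097 m²; T⁴ = 1.387×10⁹ K⁴.
P = 0.53·5.67×10⁻⁸·4.097·1.387×10⁹.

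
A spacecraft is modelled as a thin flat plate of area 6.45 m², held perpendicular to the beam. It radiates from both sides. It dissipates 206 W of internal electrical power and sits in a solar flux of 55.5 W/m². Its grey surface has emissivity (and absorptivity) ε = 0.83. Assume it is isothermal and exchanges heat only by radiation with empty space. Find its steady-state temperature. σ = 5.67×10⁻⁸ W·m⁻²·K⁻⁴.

T ≈ 170 K

At steady state, absorbed solar power + internal power = radiated power.
Absorbed: α·S·A_cross = 0.83·55.5·6.450 = 297.1 W (cross-section A).
Total input = 297.1 + 206 = 503.1 W.
Radiated: εσ·A_surf·T⁴ with A_surf = 2A = 12.90 m².
T⁴ = 503.1/(0.83·5.67×10⁻⁸·12.90) = 8.287×10⁸ K⁴.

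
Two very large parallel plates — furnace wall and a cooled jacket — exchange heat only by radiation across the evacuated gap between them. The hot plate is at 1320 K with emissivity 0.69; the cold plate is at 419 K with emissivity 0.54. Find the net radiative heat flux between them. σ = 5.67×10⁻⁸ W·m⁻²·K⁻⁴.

q ≈ 74000 W/m²

For two infinite grey parallel plates, q = σ(T₁⁴ − T₂⁴)/(1/ε₁ + 1/ε₂ − 1).
T₁⁴ − T₂⁴ = 3.036×10¹² − 3.082×10¹⁰ = 3.005×10¹² K⁴.
1/ε₁ + 1/ε₂ − 1 = 1.449 + 1.852 − 1 = 2.301.
q = 5.67×10⁻⁸ × 3.005×10¹² / 2.301.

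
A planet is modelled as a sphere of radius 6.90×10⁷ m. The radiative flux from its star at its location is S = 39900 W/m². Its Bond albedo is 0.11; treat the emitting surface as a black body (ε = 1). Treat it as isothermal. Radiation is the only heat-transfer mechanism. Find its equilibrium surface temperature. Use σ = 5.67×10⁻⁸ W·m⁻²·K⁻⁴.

At equilibrium, absorbed power = emitted power.
Absorbing cross-section = πr² = 1.496×10¹⁶ m²; emitting surface = 4πr² = 5.983×10¹⁶ m² (ratio 4).
(1−a)S·A_cross = εσ·A_surf·T⁴  ⇒  T⁴ = (1−a)S/(4σ).
T⁴ = 0.890·39900/(4·5.67×10⁻⁸) = 1.566×10¹¹ K⁴.
T = (1.566×10¹¹)^(1/4).

T ≈ 629 K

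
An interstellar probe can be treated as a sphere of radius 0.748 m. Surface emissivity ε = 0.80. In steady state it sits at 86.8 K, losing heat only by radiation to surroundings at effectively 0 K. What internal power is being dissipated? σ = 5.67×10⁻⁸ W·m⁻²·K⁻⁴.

Steady state: P = εσA T⁴.
A = 4πr² = 7.031 m²; T⁴ = (86.8)⁴ = 5.676×10⁷ K⁴.
P = 0.80 × 5.67×10⁻⁸ × 7.031 × 5.676×10⁷.

P ≈ 18.1 W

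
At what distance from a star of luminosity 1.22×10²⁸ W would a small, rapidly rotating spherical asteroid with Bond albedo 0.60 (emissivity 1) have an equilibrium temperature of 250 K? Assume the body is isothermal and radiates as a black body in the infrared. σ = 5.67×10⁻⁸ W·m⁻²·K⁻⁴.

For an isothermal black-emitting sphere, (1−a)S·πr² = σ·4πr²·T⁴ ⇒ S = 4σT⁴/(1−a).
S = 4·5.67×10⁻⁸·(250)⁴/0.400 = 2215 W/m².
Flux falls as S = L/(4πd²), so d = √(L/(4πS)) = √(1.22×10²⁸/(4π·2215)).

d ≈ 6.62×10¹¹ m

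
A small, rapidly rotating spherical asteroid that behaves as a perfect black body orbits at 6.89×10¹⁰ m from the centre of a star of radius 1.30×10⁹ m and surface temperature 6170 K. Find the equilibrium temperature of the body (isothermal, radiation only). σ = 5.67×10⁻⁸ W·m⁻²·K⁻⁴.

The star's surface emits σT_*⁴; at distance d the flux is S = σT_*⁴(R_*/d)².
S = 5.67×10⁻⁸·(6170)⁴·(1.30×10⁹/6.89×10¹⁰)² = 29250 W/m².
For an isothermal sphere T⁴ = (1−a)S/(4σ) = 1.290×10¹¹ K⁴.

T ≈ 599 K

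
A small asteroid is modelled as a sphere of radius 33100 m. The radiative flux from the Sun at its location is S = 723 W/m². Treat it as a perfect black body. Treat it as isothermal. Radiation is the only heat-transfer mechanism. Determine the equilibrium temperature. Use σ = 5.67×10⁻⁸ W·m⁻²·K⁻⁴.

At equilibrium, absorbed power = emitted power.
Absorbing cross-section = πr² = 3.442×10⁹ m²; emitting surface = 4πr² = 1.377×10¹⁰ m² (ratio 4).
S·A_cross = εσ·A_surf·T⁴  ⇒  T⁴ = S/(4σ).
T⁴ = 1.00·723/(4·5.67×10⁻⁸) = 3.188×10⁹ K⁴.
T = (3.188×10⁹)^(1/4).

T ≈ 238 K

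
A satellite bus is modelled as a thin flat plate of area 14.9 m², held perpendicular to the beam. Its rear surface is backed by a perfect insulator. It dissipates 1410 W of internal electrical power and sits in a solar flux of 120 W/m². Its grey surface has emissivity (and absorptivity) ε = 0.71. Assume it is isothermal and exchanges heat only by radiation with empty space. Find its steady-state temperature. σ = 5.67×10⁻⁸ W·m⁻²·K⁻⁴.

At steady state, absorbed solar power + internal power = radiated power.
Absorbed: α·S·A_cross = 0.71·120·14.90 = 1269 W (cross-section A).
Total input = 1269 + 1410 = 2679 W.
Radiated: εσ·A_surf·T⁴ with A_surf = A = 14.90 m².
T⁴ = 2679/(0.71·5.67×10⁻⁸·14.90) = 4.467×10⁹ K⁴.

T ≈ 259 K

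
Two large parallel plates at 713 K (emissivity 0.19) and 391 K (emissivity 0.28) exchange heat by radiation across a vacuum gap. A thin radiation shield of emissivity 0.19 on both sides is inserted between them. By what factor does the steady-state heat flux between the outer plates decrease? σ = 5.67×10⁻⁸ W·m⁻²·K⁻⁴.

Without shield: q₀ = σΔ(T⁴)/(1/ε₁+1/ε₂−1) with denominator 7.835.
With shield the two gaps are in series; the resistances add: (1/ε₁+1/ε_s−1)+(1/ε_s+1/ε₂−1) = 9.526+7.835 = 17.36.
Heat-flux ratio q₀/q = 17.36/7.835.

factor ≈ 2.22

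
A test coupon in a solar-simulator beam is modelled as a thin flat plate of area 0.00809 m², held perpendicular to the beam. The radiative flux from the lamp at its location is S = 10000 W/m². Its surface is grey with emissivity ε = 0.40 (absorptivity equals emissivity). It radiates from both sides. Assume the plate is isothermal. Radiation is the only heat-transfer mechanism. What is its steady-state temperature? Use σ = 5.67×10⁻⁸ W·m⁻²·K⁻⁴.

At equilibrium, absorbed power = emitted power.
Absorbing cross-section = A = 0.008090 m²; emitting surface = 2A = 0.01618 m² (ratio 2).
εS·A_cross = εσ·A_surf·T⁴  ⇒  T⁴ = S/(2σ)   (ε cancels).
T⁴ = 10000/(2·5.67×10⁻⁸) = 8.818×10¹⁰ K⁴.
T = (8.818×10¹⁰)^(1/4).

T ≈ 545 K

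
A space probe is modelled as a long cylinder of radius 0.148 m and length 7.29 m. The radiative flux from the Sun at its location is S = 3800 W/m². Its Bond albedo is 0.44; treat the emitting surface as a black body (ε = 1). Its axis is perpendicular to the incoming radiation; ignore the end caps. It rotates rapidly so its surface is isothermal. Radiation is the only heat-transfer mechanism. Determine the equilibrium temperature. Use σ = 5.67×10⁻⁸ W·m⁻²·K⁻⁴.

T ≈ 331 K

At equilibrium, absorbed power = emitted power.
Absorbing cross-section = 2rL = 2.158 m²; emitting surface = 2πrL = 6.779 m² (ratio π).
(1−a)S·A_cross = εσ·A_surf·T⁴  ⇒  T⁴ = (1−a)S/(πσ).
T⁴ = 0.560·3800/(π·5.67×10⁻⁸) = 1.195×10¹⁰ K⁴.
T = (1.195×10¹⁰)^(1/4).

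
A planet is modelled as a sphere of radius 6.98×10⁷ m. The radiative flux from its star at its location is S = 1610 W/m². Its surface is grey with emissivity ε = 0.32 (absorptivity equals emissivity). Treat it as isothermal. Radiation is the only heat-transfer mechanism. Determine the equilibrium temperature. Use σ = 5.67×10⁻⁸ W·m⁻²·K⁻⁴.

At equilibrium, absorbed power = emitted power.
Absorbing cross-section = πr² = 1.531×10¹⁶ m²; emitting surface = 4πr² = 6.122×10¹⁶ m² (ratio 4).
εS·A_cross = εσ·A_surf·T⁴  ⇒  T⁴ = S/(4σ)   (ε cancels).
T⁴ = 1610/(4·5.67×10⁻⁸) = 7.099×10⁹ K⁴.
T = (7.099×10⁹)^(1/4).

T ≈ 290 K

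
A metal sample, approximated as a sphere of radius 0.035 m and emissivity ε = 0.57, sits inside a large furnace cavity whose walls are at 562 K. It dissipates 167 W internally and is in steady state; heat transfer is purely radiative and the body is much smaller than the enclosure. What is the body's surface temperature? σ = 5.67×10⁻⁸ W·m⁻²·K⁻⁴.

For a small grey body in a large enclosure, net radiated power = εσA(T⁴ − T_w⁴).
Steady state: P = εσA(T⁴ − T_w⁴) with A = 4πr² = 0.01539 m².
T⁴ = P/(εσA) + T_w⁴ = 167/(0.57·5.67×10⁻⁸·0.01539) + (562)⁴
    = 3.357×10¹¹ + 9.976×10¹⁰ = 4.354×10¹¹ K⁴.

T ≈ 812 K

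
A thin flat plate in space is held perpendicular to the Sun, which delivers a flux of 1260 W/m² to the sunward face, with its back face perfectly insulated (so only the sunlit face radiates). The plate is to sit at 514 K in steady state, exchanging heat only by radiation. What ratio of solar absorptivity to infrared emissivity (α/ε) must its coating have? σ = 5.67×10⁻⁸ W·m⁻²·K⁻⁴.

Balance: αS·A = εσ·1A·T⁴ ⇒ α/ε = σT⁴/S.
α/ε = 5.67×10⁻⁸·(514)⁴/1260 = 5.67×10⁻⁸·6.980×10¹⁰/1260.

α/ε ≈ 3.14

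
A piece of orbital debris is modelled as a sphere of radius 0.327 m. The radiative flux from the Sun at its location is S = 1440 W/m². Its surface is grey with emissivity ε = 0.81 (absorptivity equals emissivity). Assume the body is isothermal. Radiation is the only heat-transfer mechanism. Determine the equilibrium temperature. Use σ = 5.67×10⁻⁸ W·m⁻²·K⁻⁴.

At equilibrium, absorbed power = emitted power.
Absorbing cross-section = πr² = 0.3359 m²; emitting surface = 4πr² = 1.344 m² (ratio 4).
εS·A_cross = εσ·A_surf·T⁴  ⇒  T⁴ = S/(4σ)   (ε cancels).
T⁴ = 1440/(4·5.67×10⁻⁸) = 6.349×10⁹ K⁴.
T = (6.349×10⁹)^(1/4).

T ≈ 282 K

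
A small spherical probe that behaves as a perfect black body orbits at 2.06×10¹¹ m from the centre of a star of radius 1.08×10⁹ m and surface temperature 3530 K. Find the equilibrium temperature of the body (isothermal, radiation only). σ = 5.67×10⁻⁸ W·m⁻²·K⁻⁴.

The star's surface emits σT_*⁴; at distance d the flux is S = σT_*⁴(R_*/d)².
S = 5.67×10⁻⁸·(3530)⁴·(1.08×10⁹/2.06×10¹¹)² = 242.0 W/m².
For an isothermal sphere T⁴ = (1−a)S/(4σ) = 1.067×10⁹ K⁴.

T ≈ 181 K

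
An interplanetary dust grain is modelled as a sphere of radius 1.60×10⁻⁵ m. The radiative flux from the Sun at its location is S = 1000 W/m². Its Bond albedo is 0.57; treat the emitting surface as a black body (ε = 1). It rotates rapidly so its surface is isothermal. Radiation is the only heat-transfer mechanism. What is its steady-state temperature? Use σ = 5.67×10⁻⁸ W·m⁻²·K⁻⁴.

At equilibrium, absorbed power = emitted power.
Absorbing cross-section = πr² = 8.042×10⁻¹⁰ m²; emitting surface = 4πr² = 3.217×10⁻⁹ m² (ratio 4).
(1−a)S·A_cross = εσ·A_surf·T⁴  ⇒  T⁴ = (1−a)S/(4σ).
T⁴ = 0.430·1000/(4·5.67×10⁻⁸) = 1.896×10⁹ K⁴.
T = (1.896×10⁹)^(1/4).

T ≈ 209 K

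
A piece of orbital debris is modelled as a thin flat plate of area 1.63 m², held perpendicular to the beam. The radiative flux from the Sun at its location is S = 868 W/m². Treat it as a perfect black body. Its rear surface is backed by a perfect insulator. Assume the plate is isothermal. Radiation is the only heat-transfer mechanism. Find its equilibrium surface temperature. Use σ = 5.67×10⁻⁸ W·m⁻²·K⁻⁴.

At equilibrium, absorbed power = emitted power.
Absorbing cross-section = A = 1.630 m²; emitting surface = A = 1.630 m² (ratio 1).
S·A_cross = εσ·A_surf·T⁴  ⇒  T⁴ = S/(1σ).
T⁴ = 1.00·868/(1·5.67×10⁻⁸) = 1.531×10¹⁰ K⁴.
T = (1.531×10¹⁰)^(1/4).

T ≈ 352 K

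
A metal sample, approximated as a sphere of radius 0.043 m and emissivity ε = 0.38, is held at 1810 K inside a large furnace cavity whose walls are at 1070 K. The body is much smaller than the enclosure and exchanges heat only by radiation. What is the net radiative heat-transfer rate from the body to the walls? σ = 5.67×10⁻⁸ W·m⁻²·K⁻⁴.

For a small grey body in a large enclosure: P_net = εσA(T_body⁴ − T_wall⁴).
A = 4πr² = 0.02324 m²; T_body⁴ − T_wall⁴ = 1.073×10¹³ − 1.311×10¹² = 9.422×10¹² K⁴.
|P_net| = 0.38·5.67×10⁻⁸·0.02324·9.422×10¹².

P_net ≈ 4720 W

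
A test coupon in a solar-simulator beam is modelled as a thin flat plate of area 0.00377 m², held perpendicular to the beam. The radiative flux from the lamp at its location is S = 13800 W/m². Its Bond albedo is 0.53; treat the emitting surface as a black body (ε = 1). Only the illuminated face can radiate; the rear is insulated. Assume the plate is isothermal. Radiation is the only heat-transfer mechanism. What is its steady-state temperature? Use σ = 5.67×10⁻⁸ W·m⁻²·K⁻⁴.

At equilibrium, absorbed power = emitted power.
Absorbing cross-section = A = 0.003770 m²; emitting surface = A = 0.003770 m² (ratio 1).
(1−a)S·A_cross = εσ·A_surf·T⁴  ⇒  T⁴ = (1−a)S/(1σ).
T⁴ = 0.470·13800/(1·5.67×10⁻⁸) = 1.144×10¹¹ K⁴.
T = (1.144×10¹¹)^(1/4).

T ≈ 582 K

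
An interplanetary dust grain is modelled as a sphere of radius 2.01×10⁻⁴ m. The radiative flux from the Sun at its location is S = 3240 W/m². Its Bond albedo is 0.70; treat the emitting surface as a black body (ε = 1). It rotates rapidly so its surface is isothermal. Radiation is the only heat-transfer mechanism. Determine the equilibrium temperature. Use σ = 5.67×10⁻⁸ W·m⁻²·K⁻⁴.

T ≈ 256 K

At equilibrium, absorbed power = emitted power.
Absorbing cross-section = πr² = 1.269×10⁻⁷ m²; emitting surface = 4πr² = 5.077×10⁻⁷ m² (ratio 4).
(1−a)S·A_cross = εσ·A_surf·T⁴  ⇒  T⁴ = (1−a)S/(4σ).
T⁴ = 0.300·3240/(4·5.67×10⁻⁸) = 4.286×10⁹ K⁴.
T = (4.286×10⁹)^(1/4).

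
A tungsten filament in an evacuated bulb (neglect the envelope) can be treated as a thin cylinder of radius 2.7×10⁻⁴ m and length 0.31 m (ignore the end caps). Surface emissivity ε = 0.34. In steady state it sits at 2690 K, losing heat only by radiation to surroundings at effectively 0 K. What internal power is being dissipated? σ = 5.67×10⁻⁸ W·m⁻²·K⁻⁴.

P ≈ 531 W

Steady state: P = εσA T⁴.
A = 2πrL = 5.259×10⁻⁴ m²; T⁴ = (2690)⁴ = 5.236×10¹³ K⁴.
P = 0.34 × 5.67×10⁻⁸ × 5.259×10⁻⁴ × 5.236×10¹³.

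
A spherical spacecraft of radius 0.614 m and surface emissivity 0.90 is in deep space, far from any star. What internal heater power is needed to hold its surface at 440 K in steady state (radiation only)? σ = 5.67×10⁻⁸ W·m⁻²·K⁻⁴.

P = εσ·4πr²·T⁴.
4πr² = 4.737 m²; T⁴ = 3.748×10¹⁰ K⁴.
P = 0.90·5.67×10⁻⁸·4.737·3.748×10¹⁰.

P ≈ 9060 W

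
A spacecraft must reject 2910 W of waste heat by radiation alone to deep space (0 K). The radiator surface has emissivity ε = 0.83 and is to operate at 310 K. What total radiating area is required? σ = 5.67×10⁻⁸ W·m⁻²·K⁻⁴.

A ≈ 6.70 m²

P = εσA T⁴ ⇒ A = P/(εσT⁴).
T⁴ = 9.235×10⁹ K⁴.
A = 2910/(0.83 × 5.67×10⁻⁸ × 9.235×10⁹).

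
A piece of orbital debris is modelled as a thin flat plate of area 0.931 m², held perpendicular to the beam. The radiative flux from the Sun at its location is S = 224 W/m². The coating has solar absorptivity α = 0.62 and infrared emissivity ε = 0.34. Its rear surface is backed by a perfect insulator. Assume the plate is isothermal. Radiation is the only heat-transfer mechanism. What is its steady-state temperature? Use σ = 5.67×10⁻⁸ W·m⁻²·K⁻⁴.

T ≈ 291 K

At equilibrium, absorbed power = emitted power.
Absorbing cross-section = A = 0.9310 m²; emitting surface = A = 0.9310 m² (ratio 1).
αS·A_cross = εσ·A_surf·T⁴  ⇒  T⁴ = αS/(ε·1σ).
T⁴ = 0.620·224/(0.34·1·5.67×10⁻⁸) = 7.204×10⁹ K⁴.
T = (7.204×10⁹)^(1/4).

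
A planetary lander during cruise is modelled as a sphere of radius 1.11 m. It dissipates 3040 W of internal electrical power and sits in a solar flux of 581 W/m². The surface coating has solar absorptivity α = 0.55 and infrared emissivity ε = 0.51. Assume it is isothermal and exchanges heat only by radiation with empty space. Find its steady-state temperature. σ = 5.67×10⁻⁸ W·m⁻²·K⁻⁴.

T ≈ 313 K

At steady state, absorbed solar power + internal power = radiated power.
Absorbed: α·S·A_cross = 0.55·581·3.871 = 1237 W (cross-section πr²).
Total input = 1237 + 3040 = 4277 W.
Radiated: εσ·A_surf·T⁴ with A_surf = 4πr² = 15.48 m².
T⁴ = 4277/(0.51·5.67×10⁻⁸·15.48) = 9.553×10⁹ K⁴.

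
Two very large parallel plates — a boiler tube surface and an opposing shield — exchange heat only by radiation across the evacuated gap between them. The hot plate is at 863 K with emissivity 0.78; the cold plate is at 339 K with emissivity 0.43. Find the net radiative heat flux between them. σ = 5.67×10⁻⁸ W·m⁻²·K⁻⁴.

q ≈ 11800 W/m²

For two infinite grey parallel plates, q = σ(T₁⁴ − T₂⁴)/(1/ε₁ + 1/ε₂ − 1).
T₁⁴ − T₂⁴ = 5.547×10¹¹ − 1.321×10¹⁰ = 5.415×10¹¹ K⁴.
1/ε₁ + 1/ε₂ − 1 = 1.282 + 2.326 − 1 = 2.608.
q = 5.67×10⁻⁸ × 5.415×10¹¹ / 2.608.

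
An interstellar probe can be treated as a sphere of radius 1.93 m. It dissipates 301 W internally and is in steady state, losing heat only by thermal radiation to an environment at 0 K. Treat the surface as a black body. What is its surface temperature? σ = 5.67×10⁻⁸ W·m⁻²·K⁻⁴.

T ≈ 103 K

Steady state: internal power = radiated power, P = εσA T⁴.
Radiating area A = 4πr² = 46.81 m².
T⁴ = P/(εσA) = 301/(1.0·5.67×10⁻⁸·46.81) = 1.134×10⁸ K⁴.
T = (1.134×10⁸)^(1/4).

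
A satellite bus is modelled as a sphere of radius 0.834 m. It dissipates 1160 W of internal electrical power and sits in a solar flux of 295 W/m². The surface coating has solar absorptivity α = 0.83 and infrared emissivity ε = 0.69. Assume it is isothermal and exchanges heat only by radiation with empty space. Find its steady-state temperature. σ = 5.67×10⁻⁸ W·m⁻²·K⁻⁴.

T ≈ 265 K

At steady state, absorbed solar power + internal power = radiated power.
Absorbed: α·S·A_cross = 0.83·295·2.185 = 535.0 W (cross-section πr²).
Total input = 535.0 + 1160 = 1695 W.
Radiated: εσ·A_surf·T⁴ with A_surf = 4πr² = 8.741 m².
T⁴ = 1695/(0.69·5.67×10⁻⁸·8.741) = 4.957×10⁹ K⁴.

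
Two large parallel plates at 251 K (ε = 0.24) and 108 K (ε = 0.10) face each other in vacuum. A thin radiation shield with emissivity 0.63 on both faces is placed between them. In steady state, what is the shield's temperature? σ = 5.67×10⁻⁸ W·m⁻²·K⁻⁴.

In steady state the net flux on the hot side equals that on the cold side.
σ(T₁⁴−T_s⁴)/D₁ = σ(T_s⁴−T₂⁴)/D₂, with D₁ = 1/ε₁+1/ε_s−1 = 4.754, D₂ = 1/ε_s+1/ε₂−1 = 10.59.
Solve for T_s⁴: T_s⁴ = (D₂·T₁⁴ + D₁·T₂⁴)/(D₁+D₂) = 2.781×10⁹ K⁴.

T_s ≈ 230 K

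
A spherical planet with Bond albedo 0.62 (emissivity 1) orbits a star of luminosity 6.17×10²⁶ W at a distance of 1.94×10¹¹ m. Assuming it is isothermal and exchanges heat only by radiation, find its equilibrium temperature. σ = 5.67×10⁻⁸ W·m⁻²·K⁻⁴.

First find the stellar flux at distance d: S = L/(4πd²) = 6.17×10²⁶/(4π·(1.94×10¹¹)²) = 1305 W/m².
For an isothermal sphere, absorbed (1−a)S·πr² = emitted σ·4πr²·T⁴, so T⁴ = (1−a)S/(4σ).
T⁴ = 0.380·1305/(4·5.67×10⁻⁸) = 2.186×10⁹ K⁴.

T ≈ 216 K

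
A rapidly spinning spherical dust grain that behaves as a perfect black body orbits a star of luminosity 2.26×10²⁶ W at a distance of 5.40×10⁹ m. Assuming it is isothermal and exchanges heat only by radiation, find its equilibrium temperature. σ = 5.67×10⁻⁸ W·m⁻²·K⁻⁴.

T ≈ 1280 K

First find the stellar flux at distance d: S = L/(4πd²) = 2.26×10²⁶/(4π·(5.40×10⁹)²) = 6.168×10⁵ W/m².
For an isothermal sphere, absorbed (1−a)S·πr² = emitted σ·4πr²·T⁴, so T⁴ = (1−a)S/(4σ).
T⁴ = 1.00·6.168×10⁵/(4·5.67×10⁻⁸) = 2.719×10¹² K⁴.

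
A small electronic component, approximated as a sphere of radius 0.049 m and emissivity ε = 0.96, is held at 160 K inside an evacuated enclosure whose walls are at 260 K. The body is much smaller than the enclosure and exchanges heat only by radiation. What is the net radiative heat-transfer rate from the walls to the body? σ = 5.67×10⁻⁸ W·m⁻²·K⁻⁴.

P_net ≈ 6.43 W

For a small grey body in a large enclosure: P_net = εσA(T_body⁴ − T_wall⁴).
A = 4πr² = 0.03017 m²; T_body⁴ − T_wall⁴ = 6.554×10⁸ − 4.570×10⁹ = -3.914×10⁹ K⁴.
|P_net| = 0.96·5.67×10⁻⁸·0.03017·3.914×10⁹.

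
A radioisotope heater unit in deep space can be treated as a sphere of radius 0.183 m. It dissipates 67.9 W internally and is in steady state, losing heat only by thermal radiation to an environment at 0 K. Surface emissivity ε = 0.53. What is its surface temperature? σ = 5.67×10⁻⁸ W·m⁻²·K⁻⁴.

T ≈ 271 K

Steady state: internal power = radiated power, P = εσA T⁴.
Radiating area A = 4πr² = 0.4208 m².
T⁴ = P/(εσA) = 67.9/(0.53·5.67×10⁻⁸·0.4208) = 5.369×10⁹ K⁴.
T = (5.369×10⁹)^(1/4).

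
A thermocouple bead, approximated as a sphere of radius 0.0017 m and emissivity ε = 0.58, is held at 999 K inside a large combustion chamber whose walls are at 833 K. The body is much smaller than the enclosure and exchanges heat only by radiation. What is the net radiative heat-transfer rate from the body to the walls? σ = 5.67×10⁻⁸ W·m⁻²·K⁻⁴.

For a small grey body in a large enclosure: P_net = εσA(T_body⁴ − T_wall⁴).
A = 4πr² = 3.632×10⁻⁵ m²; T_body⁴ − T_wall⁴ = 9.960×10¹¹ − 4.815×10¹¹ = 5.145×10¹¹ K⁴.
|P_net| = 0.58·5.67×10⁻⁸·3.632×10⁻⁵·5.145×10¹¹.

P_net ≈ 0.615 W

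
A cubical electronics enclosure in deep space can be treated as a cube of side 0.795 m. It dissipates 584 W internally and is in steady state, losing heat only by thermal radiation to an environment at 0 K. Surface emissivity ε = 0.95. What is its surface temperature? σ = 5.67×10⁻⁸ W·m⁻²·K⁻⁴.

Steady state: internal power = radiated power, P = εσA T⁴.
Radiating area A = 6L² = 3.792 m².
T⁴ = P/(εσA) = 584/(0.95·5.67×10⁻⁸·3.792) = 2.859×10⁹ K⁴.
T = (2.859×10⁹)^(1/4).

T ≈ 231 K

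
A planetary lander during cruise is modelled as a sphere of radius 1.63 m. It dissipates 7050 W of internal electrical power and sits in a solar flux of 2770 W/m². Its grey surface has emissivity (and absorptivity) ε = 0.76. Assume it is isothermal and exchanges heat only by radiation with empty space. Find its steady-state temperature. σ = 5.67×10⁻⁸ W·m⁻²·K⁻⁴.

At steady state, absorbed solar power + internal power = radiated power.
Absorbed: α·S·A_cross = 0.76·2770·8.347 = 17570 W (cross-section πr²).
Total input = 17570 + 7050 = 24620 W.
Radiated: εσ·A_surf·T⁴ with A_surf = 4πr² = 33.39 m².
T⁴ = 24620/(0.76·5.67×10⁻⁸·33.39) = 1.711×10¹⁰ K⁴.

T ≈ 362 K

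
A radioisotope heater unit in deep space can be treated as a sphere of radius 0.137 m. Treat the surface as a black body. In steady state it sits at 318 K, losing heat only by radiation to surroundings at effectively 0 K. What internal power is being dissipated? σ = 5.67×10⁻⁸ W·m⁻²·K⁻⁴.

Steady state: P = εσA T⁴.
A = 4πr² = 0.2359 m²; T⁴ = (318)⁴ = 1.023×10¹⁰ K⁴.
P = 1.0 × 5.67×10⁻⁸ × 0.2359 × 1.023×10¹⁰.

P ≈ 137 W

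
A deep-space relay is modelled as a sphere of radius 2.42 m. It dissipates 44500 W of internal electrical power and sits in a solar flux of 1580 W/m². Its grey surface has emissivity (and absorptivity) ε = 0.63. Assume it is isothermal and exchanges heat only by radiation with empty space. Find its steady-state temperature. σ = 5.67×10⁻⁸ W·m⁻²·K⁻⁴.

T ≈ 393 K

At steady state, absorbed solar power + internal power = radiated power.
Absorbed: α·S·A_cross = 0.63·1580·18.40 = 18310 W (cross-section πr²).
Total input = 18310 + 44500 = 62810 W.
Radiated: εσ·A_surf·T⁴ with A_surf = 4πr² = 73.59 m².
T⁴ = 62810/(0.63·5.67×10⁻⁸·73.59) = 2.389×10¹⁰ K⁴.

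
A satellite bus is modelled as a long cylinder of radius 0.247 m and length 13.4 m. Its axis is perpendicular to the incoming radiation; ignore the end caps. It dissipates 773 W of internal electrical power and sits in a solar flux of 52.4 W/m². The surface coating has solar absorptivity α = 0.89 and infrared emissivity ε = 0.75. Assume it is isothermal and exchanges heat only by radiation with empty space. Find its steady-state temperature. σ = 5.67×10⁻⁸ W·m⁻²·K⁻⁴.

At steady state, absorbed solar power + internal power = radiated power.
Absorbed: α·S·A_cross = 0.89·52.4·6.620 = 308.7 W (cross-section 2rL).
Total input = 308.7 + 773 = 1082 W.
Radiated: εσ·A_surf·T⁴ with A_surf = 2πrL = 20.80 m².
T⁴ = 1082/(0.75·5.67×10⁻⁸·20.80) = 1.223×10⁹ K⁴.

T ≈ 187 K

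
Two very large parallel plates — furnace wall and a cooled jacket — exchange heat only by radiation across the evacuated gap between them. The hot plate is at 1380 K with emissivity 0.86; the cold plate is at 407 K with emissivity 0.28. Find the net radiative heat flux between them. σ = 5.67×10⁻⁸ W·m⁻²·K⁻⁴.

q ≈ 54700 W/m²

For two infinite grey parallel plates, q = σ(T₁⁴ − T₂⁴)/(1/ε₁ + 1/ε₂ − 1).
T₁⁴ − T₂⁴ = 3.627×10¹² − 2.744×10¹⁰ = 3.599×10¹² K⁴.
1/ε₁ + 1/ε₂ − 1 = 1.163 + 3.571 − 1 = 3.734.
q = 5.67×10⁻⁸ × 3.599×10¹² / 3.734.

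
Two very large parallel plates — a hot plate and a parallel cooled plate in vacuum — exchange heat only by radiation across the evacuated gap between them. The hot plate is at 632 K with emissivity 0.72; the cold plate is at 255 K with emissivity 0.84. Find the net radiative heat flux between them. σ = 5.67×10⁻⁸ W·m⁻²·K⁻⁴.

For two infinite grey parallel plates, q = σ(T₁⁴ − T₂⁴)/(1/ε₁ + 1/ε₂ − 1).
T₁⁴ − T₂⁴ = 1.595×10¹¹ − 4.228×10⁹ = 1.553×10¹¹ K⁴.
1/ε₁ + 1/ε₂ − 1 = 1.389 + 1.190 − 1 = 1.579.
q = 5.67×10⁻⁸ × 1.553×10¹¹ / 1.579.

q ≈ 5580 W/m²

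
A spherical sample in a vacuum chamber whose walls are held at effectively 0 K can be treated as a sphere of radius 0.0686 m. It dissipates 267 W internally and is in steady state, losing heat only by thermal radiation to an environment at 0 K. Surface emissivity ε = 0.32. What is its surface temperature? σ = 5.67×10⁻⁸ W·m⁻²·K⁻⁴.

Steady state: internal power = radiated power, P = εσA T⁴.
Radiating area A = 4πr² = 0.05914 m².
T⁴ = P/(εσA) = 267/(0.32·5.67×10⁻⁸·0.05914) = 2.488×10¹¹ K⁴.
T = (2.488×10¹¹)^(1/4).

T ≈ 706 K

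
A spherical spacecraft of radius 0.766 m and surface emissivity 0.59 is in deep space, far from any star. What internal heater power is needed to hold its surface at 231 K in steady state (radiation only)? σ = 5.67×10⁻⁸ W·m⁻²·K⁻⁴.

P ≈ 702 W

P = εσ·4πr²·T⁴.
4πr² = 7.373 m²; T⁴ = 2.847×10⁹ K⁴.
P = 0.59·5.67×10⁻⁸·7.373·2.847×10⁹.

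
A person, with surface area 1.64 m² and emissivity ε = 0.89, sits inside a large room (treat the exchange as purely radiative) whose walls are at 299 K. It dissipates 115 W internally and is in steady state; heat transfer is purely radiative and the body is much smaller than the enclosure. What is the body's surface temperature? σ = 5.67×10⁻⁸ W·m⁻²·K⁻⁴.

T ≈ 311 K

For a small grey body in a large enclosure, net radiated power = εσA(T⁴ − T_w⁴).
Steady state: P = εσA(T⁴ − T_w⁴) with A = 1.64 m².
T⁴ = P/(εσA) + T_w⁴ = 115/(0.89·5.67×10⁻⁸·1.640) + (299)⁴
    = 1.390×10⁹ + 7.993×10⁹ = 9.382×10⁹ K⁴.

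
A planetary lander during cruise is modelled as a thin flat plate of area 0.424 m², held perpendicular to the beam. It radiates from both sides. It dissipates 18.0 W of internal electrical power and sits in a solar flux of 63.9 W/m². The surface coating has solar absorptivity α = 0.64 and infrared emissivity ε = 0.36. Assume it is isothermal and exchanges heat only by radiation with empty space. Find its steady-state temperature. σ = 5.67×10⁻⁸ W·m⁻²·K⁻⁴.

T ≈ 213 K

At steady state, absorbed solar power + internal power = radiated power.
Absorbed: α·S·A_cross = 0.64·63.9·0.4240 = 17.34 W (cross-section A).
Total input = 17.34 + 18.0 = 35.34 W.
Radiated: εσ·A_surf·T⁴ with A_surf = 2A = 0.8480 m².
T⁴ = 35.34/(0.36·5.67×10⁻⁸·0.8480) = 2.042×10⁹ K⁴.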